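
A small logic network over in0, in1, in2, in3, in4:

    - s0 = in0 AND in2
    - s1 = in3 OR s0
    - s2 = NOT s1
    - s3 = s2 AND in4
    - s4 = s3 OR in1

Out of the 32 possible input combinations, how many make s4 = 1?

s4 = s3 OR in1 must be 1, so at least one of s3, in1 is 1.
Enumerating the 32 input combinations, 19 give s4 = 1 and 13 give s4 = 0.

19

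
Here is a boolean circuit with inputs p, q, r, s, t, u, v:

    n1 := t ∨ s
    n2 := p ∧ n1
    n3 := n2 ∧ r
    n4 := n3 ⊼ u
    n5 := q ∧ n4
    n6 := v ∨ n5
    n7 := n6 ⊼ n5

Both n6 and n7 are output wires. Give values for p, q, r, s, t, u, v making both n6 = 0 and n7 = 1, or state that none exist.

Check with p=1, q=0, r=0, s=1, t=0, u=0, v=0:
n1 = t ∨ s = 0 ∨ 1 = 1
n2 = p ∧ n1 = 1 ∧ 1 = 1
n3 = n2 ∧ r = 1 ∧ 0 = 0
n4 = n3 ⊼ u = 0 ⊼ 0 = 1
n5 = q ∧ n4 = 0 ∧ 1 = 0
n6 = v ∨ n5 = 0 ∨ 0 = 0
n7 = n6 ⊼ n5 = 0 ⊼ 0 = 1
So n6 = 0 and n7 = 1.

p=1, q=0, r=0, s=1, t=0, u=0, v=0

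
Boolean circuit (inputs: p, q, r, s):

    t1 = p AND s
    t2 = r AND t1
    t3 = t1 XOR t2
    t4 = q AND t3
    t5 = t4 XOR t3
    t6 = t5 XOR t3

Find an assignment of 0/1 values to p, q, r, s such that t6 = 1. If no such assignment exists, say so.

t6 = t5 XOR t3 must be 1, so t5 and t3 differ.
Check with p=1 q=1 r=0 s=1:
t1 = p AND s = 1 AND 1 = 1
t2 = r AND t1 = 0 AND 1 = 0
t3 = t1 XOR t2 = 1 XOR 0 = 1
t4 = q AND t3 = 1 AND 1 = 1
t5 = t4 XOR t3 = 1 XOR 1 = 0
t6 = t5 XOR t3 = 0 XOR 1 = 1
So t6 = 1 as required.

p=1 q=1 r=0 s=1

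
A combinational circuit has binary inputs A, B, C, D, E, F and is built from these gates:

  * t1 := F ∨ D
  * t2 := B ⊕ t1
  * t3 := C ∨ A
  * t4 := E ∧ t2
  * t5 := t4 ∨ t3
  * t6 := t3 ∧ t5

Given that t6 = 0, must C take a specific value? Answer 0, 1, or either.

0

t6 = t3 ∧ t5 must be 0, so at least one of t3, t5 is 0.
Every assignment with t6 = 0 has C = 0; there are 16 such assignment(s).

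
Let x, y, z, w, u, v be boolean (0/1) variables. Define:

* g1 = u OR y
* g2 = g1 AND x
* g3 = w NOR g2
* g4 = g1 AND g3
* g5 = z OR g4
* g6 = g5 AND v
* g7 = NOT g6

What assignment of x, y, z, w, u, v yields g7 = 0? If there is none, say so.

Check with x=1, y=1, z=1, w=0, u=1, v=1:
g1 = u OR y = 1 OR 1 = 1
g2 = g1 AND x = 1 AND 1 = 1
g3 = w NOR g2 = 0 NOR 1 = 0
g4 = g1 AND g3 = 1 AND 0 = 0
g5 = z OR g4 = 1 OR 0 = 1
g6 = g5 AND v = 1 AND 1 = 1
g7 = NOT g6 = NOT 1 = 0
So g7 = 0 as required.

x=1, y=1, z=1, w=0, u=1, v=1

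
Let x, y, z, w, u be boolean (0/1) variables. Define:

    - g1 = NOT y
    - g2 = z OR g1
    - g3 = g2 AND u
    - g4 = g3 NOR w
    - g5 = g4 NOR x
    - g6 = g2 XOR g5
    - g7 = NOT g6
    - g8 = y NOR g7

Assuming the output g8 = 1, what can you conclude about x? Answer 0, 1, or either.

Both values of x occur among assignments with g8 = 1:
  x=0: x=0, y=0, z=0, w=0, u=0
  x=1: x=1, y=0, z=0, w=0, u=0

either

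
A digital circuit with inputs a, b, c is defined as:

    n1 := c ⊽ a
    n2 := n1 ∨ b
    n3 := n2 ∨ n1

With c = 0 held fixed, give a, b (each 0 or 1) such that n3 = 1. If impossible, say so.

a=0 b=0

n3 = n2 ∨ n1 must be 1, so at least one of n2, n1 is 1.
Check with c = 0 and a=0, b=0:
n1 = c ⊽ a = 0 ⊽ 0 = 1
n2 = n1 ∨ b = 1 ∨ 0 = 1
n3 = n2 ∨ n1 = 1 ∨ 1 = 1
So n3 = 1.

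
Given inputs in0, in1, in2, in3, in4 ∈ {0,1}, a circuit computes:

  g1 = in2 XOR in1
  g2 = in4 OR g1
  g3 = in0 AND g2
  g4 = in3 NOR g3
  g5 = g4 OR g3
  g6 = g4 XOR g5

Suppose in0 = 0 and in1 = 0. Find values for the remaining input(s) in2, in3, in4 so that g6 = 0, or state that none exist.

in2=1, in3=0, in4=0

Check with in0 = 0 and in1 = 0 and in2=1, in3=0, in4=0:
g1 = in2 XOR in1 = 1 XOR 0 = 1
g2 = in4 OR g1 = 0 OR 1 = 1
g3 = in0 AND g2 = 0 AND 1 = 0
g4 = in3 NOR g3 = 0 NOR 0 = 1
g5 = g4 OR g3 = 1 OR 0 = 1
g6 = g4 XOR g5 = 1 XOR 1 = 0
So g6 = 0.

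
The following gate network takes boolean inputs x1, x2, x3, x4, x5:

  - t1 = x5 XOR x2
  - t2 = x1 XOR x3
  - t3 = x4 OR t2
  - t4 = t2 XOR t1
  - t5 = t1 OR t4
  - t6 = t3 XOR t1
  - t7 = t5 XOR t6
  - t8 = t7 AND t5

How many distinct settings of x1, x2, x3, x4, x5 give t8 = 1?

12

t8 = t7 AND t5 must be 1, so both t7 = 1 and t5 = 1.
t7 = t5 XOR t6 must be 1, so t5 and t6 differ.
t5 = t1 OR t4 must be 1, so at least one of t1, t4 is 1.
Enumerating the 32 input combinations, 12 give t8 = 1 and 20 give t8 = 0.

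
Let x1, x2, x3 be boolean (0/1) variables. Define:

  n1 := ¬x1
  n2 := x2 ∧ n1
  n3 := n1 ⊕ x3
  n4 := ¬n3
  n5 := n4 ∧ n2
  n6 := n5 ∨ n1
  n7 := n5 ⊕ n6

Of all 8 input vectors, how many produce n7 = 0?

5

n7 = n5 ⊕ n6 must be 0, so n5 and n6 are equal.
Enumerating the 8 input combinations, 5 give n7 = 0 and 3 give n7 = 1.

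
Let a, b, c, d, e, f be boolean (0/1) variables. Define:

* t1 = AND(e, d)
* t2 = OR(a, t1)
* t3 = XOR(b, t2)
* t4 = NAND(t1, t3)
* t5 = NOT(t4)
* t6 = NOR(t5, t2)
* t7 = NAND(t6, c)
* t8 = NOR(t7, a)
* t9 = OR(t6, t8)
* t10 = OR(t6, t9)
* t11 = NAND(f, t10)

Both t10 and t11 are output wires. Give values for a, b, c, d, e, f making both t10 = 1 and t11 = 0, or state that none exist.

Check with a=0 b=0 c=0 d=0 e=1 f=1:
t1 = AND(e, d) = AND(1, 0) = 0
t2 = OR(a, t1) = OR(0, 0) = 0
t3 = XOR(b, t2) = XOR(0, 0) = 0
t4 = NAND(t1, t3) = NAND(0, 0) = 1
t5 = NOT(t4) = NOT 1 = 0
t6 = NOR(t5, t2) = NOR(0, 0) = 1
t7 = NAND(t6, c) = NAND(1, 0) = 1
t8 = NOR(t7, a) = NOR(1, 0) = 0
t9 = OR(t6, t8) = OR(1, 0) = 1
t10 = OR(t6, t9) = OR(1, 1) = 1
t11 = NAND(f, t10) = NAND(1, 1) = 0
So t10 = 1 and t11 = 0.

a=0 b=0 c=0 d=0 e=1 f=1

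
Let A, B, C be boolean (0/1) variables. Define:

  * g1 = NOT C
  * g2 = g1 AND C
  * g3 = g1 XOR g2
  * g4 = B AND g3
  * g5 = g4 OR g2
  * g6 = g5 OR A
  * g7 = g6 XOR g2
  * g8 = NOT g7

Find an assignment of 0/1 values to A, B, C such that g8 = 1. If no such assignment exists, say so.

g8 = NOT g7 must be 1, so g7 = 0.
g7 = g6 XOR g2 must be 0, so g6 and g2 are equal.
Check with A=0, B=0, C=1:
g1 = NOT C = NOT 1 = 0
g2 = g1 AND C = 0 AND 1 = 0
g3 = g1 XOR g2 = 0 XOR 0 = 0
g4 = B AND g3 = 0 AND 0 = 0
g5 = g4 OR g2 = 0 OR 0 = 0
g6 = g5 OR A = 0 OR 0 = 0
g7 = g6 XOR g2 = 0 XOR 0 = 0
g8 = NOT g7 = NOT 0 = 1
So g8 = 1 as required.

A=0, B=0, C=1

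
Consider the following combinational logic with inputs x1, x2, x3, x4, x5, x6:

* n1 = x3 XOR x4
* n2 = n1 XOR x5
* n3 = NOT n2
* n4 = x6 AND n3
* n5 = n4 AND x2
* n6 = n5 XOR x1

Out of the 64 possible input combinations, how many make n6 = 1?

32

n6 = n5 XOR x1 must be 1, so n5 and x1 differ.
Enumerating the 64 input combinations, 32 give n6 = 1 and 32 give n6 = 0.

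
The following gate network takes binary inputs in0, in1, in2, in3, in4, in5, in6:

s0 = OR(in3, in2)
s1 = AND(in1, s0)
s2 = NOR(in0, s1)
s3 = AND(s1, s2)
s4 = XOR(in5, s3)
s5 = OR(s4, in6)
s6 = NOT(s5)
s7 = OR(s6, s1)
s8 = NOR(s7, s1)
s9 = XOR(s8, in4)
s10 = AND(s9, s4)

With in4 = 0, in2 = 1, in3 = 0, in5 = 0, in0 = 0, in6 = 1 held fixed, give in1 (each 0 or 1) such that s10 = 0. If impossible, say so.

Check with in4 = 0, in2 = 1, in3 = 0, in5 = 0, in0 = 0, in6 = 1 and in1=0:
s0 = OR(in3, in2) = OR(0, 1) = 1
s1 = AND(in1, s0) = AND(0, 1) = 0
s2 = NOR(in0, s1) = NOR(0, 0) = 1
s3 = AND(s1, s2) = AND(0, 1) = 0
s4 = XOR(in5, s3) = XOR(0, 0) = 0
s5 = OR(s4, in6) = OR(0, 1) = 1
s6 = NOT(s5) = NOT 1 = 0
s7 = OR(s6, s1) = OR(0, 0) = 0
s8 = NOR(s7, s1) = NOR(0, 0) = 1
s9 = XOR(s8, in4) = XOR(1, 0) = 1
s10 = AND(s9, s4) = AND(1, 0) = 0
So s10 = 0.

in1=0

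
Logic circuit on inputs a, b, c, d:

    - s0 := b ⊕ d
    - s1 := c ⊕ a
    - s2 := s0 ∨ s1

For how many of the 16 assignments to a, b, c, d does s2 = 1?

s2 = s0 ∨ s1 must be 1, so at least one of s0, s1 is 1.
Enumerating the 16 input combinations, 12 give s2 = 1 and 4 give s2 = 0.

12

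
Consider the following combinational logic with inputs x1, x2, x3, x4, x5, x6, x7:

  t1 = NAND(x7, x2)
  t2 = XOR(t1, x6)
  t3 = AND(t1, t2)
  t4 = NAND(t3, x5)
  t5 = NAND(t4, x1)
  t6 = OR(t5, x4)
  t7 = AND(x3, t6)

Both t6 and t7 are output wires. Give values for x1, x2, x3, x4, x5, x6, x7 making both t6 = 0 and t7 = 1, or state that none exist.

Across all 128 input combinations, none give both t6 = 0 and t7 = 1.

no solution exists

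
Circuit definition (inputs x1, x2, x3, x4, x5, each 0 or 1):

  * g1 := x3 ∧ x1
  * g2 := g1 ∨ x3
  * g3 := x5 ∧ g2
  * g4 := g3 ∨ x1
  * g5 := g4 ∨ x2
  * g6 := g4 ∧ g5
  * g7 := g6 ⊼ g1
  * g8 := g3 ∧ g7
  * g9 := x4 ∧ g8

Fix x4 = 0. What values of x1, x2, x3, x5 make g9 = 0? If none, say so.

g9 = x4 ∧ g8 must be 0, so at least one of x4, g8 is 0.
Check with x4 = 0 and x1=1, x2=0, x3=1, x5=1:
g1 = x3 ∧ x1 = 1 ∧ 1 = 1
g2 = g1 ∨ x3 = 1 ∨ 1 = 1
g3 = x5 ∧ g2 = 1 ∧ 1 = 1
g4 = g3 ∨ x1 = 1 ∨ 1 = 1
g5 = g4 ∨ x2 = 1 ∨ 0 = 1
g6 = g4 ∧ g5 = 1 ∧ 1 = 1
g7 = g6 ⊼ g1 = 1 ⊼ 1 = 0
g8 = g3 ∧ g7 = 1 ∧ 0 = 0
g9 = x4 ∧ g8 = 0 ∧ 0 = 0
So g9 = 0.

x1=1 x2=0 x3=1 x5=1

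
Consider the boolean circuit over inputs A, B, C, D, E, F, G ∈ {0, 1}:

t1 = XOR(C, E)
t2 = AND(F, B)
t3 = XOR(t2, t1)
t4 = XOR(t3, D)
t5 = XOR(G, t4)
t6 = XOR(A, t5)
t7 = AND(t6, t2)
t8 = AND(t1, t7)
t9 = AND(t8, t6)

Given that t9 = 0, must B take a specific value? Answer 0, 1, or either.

Both values of B occur among assignments with t9 = 0:
  B=0: A=0, B=0, C=0, D=0, E=0, F=0, G=0
  B=1: A=0, B=1, C=0, D=0, E=0, F=0, G=0

either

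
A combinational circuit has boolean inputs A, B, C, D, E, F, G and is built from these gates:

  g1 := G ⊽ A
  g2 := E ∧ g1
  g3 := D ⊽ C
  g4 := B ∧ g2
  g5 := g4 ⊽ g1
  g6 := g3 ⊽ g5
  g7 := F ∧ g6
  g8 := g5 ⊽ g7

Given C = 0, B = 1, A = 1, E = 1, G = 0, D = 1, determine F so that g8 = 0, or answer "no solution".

F=0

Check with C = 0, B = 1, A = 1, E = 1, G = 0, D = 1 and F=0:
g1 = G ⊽ A = 0 ⊽ 1 = 0
g2 = E ∧ g1 = 1 ∧ 0 = 0
g3 = D ⊽ C = 1 ⊽ 0 = 0
g4 = B ∧ g2 = 1 ∧ 0 = 0
g5 = g4 ⊽ g1 = 0 ⊽ 0 = 1
g6 = g3 ⊽ g5 = 0 ⊽ 1 = 0
g7 = F ∧ g6 = 0 ∧ 0 = 0
g8 = g5 ⊽ g7 = 1 ⊽ 0 = 0
So g8 = 0.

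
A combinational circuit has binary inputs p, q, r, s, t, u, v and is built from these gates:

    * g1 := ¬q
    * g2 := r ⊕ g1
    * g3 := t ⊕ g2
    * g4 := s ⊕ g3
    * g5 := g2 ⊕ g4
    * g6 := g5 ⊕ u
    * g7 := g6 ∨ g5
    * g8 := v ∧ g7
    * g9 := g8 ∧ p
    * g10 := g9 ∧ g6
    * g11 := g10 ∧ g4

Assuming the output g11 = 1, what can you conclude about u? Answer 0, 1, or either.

Both values of u occur among assignments with g11 = 1:
  u=0: p=1, q=0, r=1, s=0, t=1, u=0, v=1
  u=1: p=1, q=0, r=0, s=0, t=0, u=1, v=1

either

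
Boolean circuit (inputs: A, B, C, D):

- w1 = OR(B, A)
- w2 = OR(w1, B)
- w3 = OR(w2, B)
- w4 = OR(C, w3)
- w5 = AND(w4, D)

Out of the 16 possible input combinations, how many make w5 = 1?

w5 = AND(w4, D) must be 1, so both w4 = 1 and D = 1.
w4 = OR(C, w3) must be 1, so at least one of C, w3 is 1.
Enumerating the 16 input combinations, 7 give w5 = 1 and 9 give w5 = 0.

7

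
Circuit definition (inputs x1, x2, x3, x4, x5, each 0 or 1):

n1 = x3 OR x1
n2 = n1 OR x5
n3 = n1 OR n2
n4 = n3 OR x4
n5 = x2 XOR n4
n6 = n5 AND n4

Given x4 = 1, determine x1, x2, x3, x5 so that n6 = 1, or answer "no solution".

n6 = n5 AND n4 must be 1, so both n5 = 1 and n4 = 1.
Check with x4 = 1 and x1=1, x2=0, x3=1, x5=0:
n1 = x3 OR x1 = 1 OR 1 = 1
n2 = n1 OR x5 = 1 OR 0 = 1
n3 = n1 OR n2 = 1 OR 1 = 1
n4 = n3 OR x4 = 1 OR 1 = 1
n5 = x2 XOR n4 = 0 XOR 1 = 1
n6 = n5 AND n4 = 1 AND 1 = 1
So n6 = 1.

x1=1, x2=0, x3=1, x5=0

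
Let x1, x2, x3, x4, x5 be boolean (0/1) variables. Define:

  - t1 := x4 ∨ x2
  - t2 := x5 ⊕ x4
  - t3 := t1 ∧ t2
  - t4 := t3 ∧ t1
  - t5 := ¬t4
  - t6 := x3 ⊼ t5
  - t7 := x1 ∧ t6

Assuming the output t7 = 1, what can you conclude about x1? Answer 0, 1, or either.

t7 = x1 ∧ t6 must be 1, so both x1 = 1 and t6 = 1.
t6 = x3 ⊼ t5 must be 1, so at least one of x3, t5 is 0.
Every assignment with t7 = 1 has x1 = 1; there are 11 such assignment(s).

1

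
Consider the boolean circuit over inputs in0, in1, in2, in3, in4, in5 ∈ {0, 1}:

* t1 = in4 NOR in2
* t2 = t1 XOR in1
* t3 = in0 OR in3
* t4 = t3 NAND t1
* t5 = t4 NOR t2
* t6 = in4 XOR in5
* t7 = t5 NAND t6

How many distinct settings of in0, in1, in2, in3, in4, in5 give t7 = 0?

t7 = t5 NAND t6 must be 0, so both t5 = 1 and t6 = 1.
Satisfying assignments:
  in0=0, in1=1, in2=0, in3=1, in4=0, in5=1
  in0=1, in1=1, in2=0, in3=0, in4=0, in5=1
  in0=1, in1=1, in2=0, in3=1, in4=0, in5=1

3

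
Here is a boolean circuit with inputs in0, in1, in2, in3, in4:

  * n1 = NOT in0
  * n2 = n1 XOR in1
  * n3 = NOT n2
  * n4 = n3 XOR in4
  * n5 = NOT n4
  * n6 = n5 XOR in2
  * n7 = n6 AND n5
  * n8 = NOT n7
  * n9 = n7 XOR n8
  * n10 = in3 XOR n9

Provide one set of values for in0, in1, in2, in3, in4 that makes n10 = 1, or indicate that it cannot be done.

in0=0, in1=0, in2=1, in3=0, in4=0

Check with in0=0, in1=0, in2=1, in3=0, in4=0:
n1 = NOT in0 = NOT 0 = 1
n2 = n1 XOR in1 = 1 XOR 0 = 1
n3 = NOT n2 = NOT 1 = 0
n4 = n3 XOR in4 = 0 XOR 0 = 0
n5 = NOT n4 = NOT 0 = 1
n6 = n5 XOR in2 = 1 XOR 1 = 0
n7 = n6 AND n5 = 0 AND 1 = 0
n8 = NOT n7 = NOT 0 = 1
n9 = n7 XOR n8 = 0 XOR 1 = 1
n10 = in3 XOR n9 = 0 XOR 1 = 1
So n10 = 1 as required.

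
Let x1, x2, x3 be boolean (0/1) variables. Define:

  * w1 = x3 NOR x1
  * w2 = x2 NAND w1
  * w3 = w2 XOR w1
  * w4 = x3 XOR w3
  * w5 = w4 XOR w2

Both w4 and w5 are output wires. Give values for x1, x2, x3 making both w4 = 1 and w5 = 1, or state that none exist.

Check with x1=0 x2=1 x3=0:
w1 = x3 NOR x1 = 0 NOR 0 = 1
w2 = x2 NAND w1 = 1 NAND 1 = 0
w3 = w2 XOR w1 = 0 XOR 1 = 1
w4 = x3 XOR w3 = 0 XOR 1 = 1
w5 = w4 XOR w2 = 1 XOR 0 = 1
So w4 = 1 and w5 = 1.

x1=0 x2=1 x3=0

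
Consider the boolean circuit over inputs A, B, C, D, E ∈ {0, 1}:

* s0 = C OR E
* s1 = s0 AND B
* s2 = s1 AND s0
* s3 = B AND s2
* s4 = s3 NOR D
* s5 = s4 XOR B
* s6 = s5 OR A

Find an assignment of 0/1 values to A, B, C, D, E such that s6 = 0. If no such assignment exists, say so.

Check with A=0, B=1, C=0, D=0, E=0:
s0 = C OR E = 0 OR 0 = 0
s1 = s0 AND B = 0 AND 1 = 0
s2 = s1 AND s0 = 0 AND 0 = 0
s3 = B AND s2 = 1 AND 0 = 0
s4 = s3 NOR D = 0 NOR 0 = 1
s5 = s4 XOR B = 1 XOR 1 = 0
s6 = s5 OR A = 0 OR 0 = 0
So s6 = 0 as required.

A=0, B=1, C=0, D=0, E=0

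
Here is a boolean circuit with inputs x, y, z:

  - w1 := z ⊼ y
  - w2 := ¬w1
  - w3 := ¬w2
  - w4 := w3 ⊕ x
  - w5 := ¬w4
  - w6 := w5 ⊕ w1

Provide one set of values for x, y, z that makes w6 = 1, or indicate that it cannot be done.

w6 = w5 ⊕ w1 must be 1, so w5 and w1 differ.
Check with x=0, y=1, z=0:
w1 = z ⊼ y = 0 ⊼ 1 = 1
w2 = ¬w1 = ¬1 = 0
w3 = ¬w2 = ¬0 = 1
w4 = w3 ⊕ x = 1 ⊕ 0 = 1
w5 = ¬w4 = ¬1 = 0
w6 = w5 ⊕ w1 = 0 ⊕ 1 = 1
So w6 = 1 as required.

x=0, y=1, z=0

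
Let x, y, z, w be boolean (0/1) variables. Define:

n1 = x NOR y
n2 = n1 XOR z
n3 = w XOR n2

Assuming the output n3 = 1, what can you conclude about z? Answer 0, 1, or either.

Both values of z occur among assignments with n3 = 1:
  z=0: x=0, y=0, z=0, w=0
  z=1: x=0, y=0, z=1, w=1

either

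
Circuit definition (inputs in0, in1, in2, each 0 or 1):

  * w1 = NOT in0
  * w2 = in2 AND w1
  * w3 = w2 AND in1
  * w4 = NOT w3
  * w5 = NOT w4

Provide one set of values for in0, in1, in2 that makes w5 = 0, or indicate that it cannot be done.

w5 = NOT w4 must be 0, so w4 = 1.
Check with in0=1 in1=1 in2=0:
w1 = NOT in0 = NOT 1 = 0
w2 = in2 AND w1 = 0 AND 0 = 0
w3 = w2 AND in1 = 0 AND 1 = 0
w4 = NOT w3 = NOT 0 = 1
w5 = NOT w4 = NOT 1 = 0
So w5 = 0 as required.

in0=1 in1=1 in2=0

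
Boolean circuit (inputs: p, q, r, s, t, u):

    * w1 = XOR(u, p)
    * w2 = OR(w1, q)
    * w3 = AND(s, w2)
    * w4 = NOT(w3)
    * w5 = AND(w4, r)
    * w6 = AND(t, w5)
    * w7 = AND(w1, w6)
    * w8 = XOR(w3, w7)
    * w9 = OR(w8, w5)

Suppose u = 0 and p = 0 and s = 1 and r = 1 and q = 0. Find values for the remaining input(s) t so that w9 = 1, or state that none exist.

w9 = OR(w8, w5) must be 1, so at least one of w8, w5 is 1.
Check with u = 0 and p = 0 and s = 1 and r = 1 and q = 0 and t=0:
w1 = XOR(u, p) = XOR(0, 0) = 0
w2 = OR(w1, q) = OR(0, 0) = 0
w3 = AND(s, w2) = AND(1, 0) = 0
w4 = NOT(w3) = NOT 0 = 1
w5 = AND(w4, r) = AND(1, 1) = 1
w6 = AND(t, w5) = AND(0, 1) = 0
w7 = AND(w1, w6) = AND(0, 0) = 0
w8 = XOR(w3, w7) = XOR(0, 0) = 0
w9 = OR(w8, w5) = OR(0, 1) = 1
So w9 = 1.

t=0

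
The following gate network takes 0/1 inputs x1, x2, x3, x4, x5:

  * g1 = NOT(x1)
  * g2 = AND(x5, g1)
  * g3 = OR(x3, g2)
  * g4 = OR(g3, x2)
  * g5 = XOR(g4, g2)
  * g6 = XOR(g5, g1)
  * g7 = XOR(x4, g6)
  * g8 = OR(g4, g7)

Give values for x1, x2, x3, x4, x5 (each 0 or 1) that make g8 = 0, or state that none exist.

x1=0 x2=0 x3=0 x4=1 x5=0

Check with x1=0 x2=0 x3=0 x4=1 x5=0:
g1 = NOT(x1) = NOT 0 = 1
g2 = AND(x5, g1) = AND(0, 1) = 0
g3 = OR(x3, g2) = OR(0, 0) = 0
g4 = OR(g3, x2) = OR(0, 0) = 0
g5 = XOR(g4, g2) = XOR(0, 0) = 0
g6 = XOR(g5, g1) = XOR(0, 1) = 1
g7 = XOR(x4, g6) = XOR(1, 1) = 0
g8 = OR(g4, g7) = OR(0, 0) = 0
So g8 = 0 as required.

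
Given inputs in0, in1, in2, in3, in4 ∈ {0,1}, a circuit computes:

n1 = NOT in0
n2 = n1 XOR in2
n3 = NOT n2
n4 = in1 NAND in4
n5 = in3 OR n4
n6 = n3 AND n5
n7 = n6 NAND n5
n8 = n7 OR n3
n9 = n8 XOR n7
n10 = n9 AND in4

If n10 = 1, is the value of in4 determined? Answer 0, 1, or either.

n10 = n9 AND in4 must be 1, so both n9 = 1 and in4 = 1.
n9 = n8 XOR n7 must be 1, so n8 and n7 differ.
Every assignment with n10 = 1 has in4 = 1; there are 6 such assignment(s).

1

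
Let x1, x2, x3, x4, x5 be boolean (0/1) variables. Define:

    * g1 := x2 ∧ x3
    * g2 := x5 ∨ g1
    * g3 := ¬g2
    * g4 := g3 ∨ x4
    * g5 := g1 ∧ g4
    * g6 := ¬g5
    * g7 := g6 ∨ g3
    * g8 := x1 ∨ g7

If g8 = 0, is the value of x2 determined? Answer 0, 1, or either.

g8 = x1 ∨ g7 must be 0, so both x1 = 0 and g7 = 0.
Every assignment with g8 = 0 has x2 = 1; there are 2 such assignment(s).
  x1=0, x2=1, x3=1, x4=1, x5=0
  x1=0, x2=1, x3=1, x4=1, x5=1

1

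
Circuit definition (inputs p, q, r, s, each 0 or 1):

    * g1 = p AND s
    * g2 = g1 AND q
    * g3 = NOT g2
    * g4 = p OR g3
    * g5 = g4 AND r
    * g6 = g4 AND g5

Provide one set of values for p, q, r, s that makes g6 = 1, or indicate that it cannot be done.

g6 = g4 AND g5 must be 1, so both g4 = 1 and g5 = 1.
g4 = p OR g3 must be 1, so at least one of p, g3 is 1.
Check with p=0, q=1, r=1, s=0:
g1 = p AND s = 0 AND 0 = 0
g2 = g1 AND q = 0 AND 1 = 0
g3 = NOT g2 = NOT 0 = 1
g4 = p OR g3 = 0 OR 1 = 1
g5 = g4 AND r = 1 AND 1 = 1
g6 = g4 AND g5 = 1 AND 1 = 1
So g6 = 1 as required.

p=0, q=1, r=1, s=0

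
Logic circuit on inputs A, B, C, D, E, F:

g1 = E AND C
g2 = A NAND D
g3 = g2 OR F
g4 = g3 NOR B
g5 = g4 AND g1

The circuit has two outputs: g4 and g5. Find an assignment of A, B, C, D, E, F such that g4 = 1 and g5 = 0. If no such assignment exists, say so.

A=1, B=0, C=0, D=1, E=1, F=0

Check with A=1, B=0, C=0, D=1, E=1, F=0:
g1 = E AND C = 1 AND 0 = 0
g2 = A NAND D = 1 NAND 1 = 0
g3 = g2 OR F = 0 OR 0 = 0
g4 = g3 NOR B = 0 NOR 0 = 1
g5 = g4 AND g1 = 1 AND 0 = 0
So g4 = 1 and g5 = 0.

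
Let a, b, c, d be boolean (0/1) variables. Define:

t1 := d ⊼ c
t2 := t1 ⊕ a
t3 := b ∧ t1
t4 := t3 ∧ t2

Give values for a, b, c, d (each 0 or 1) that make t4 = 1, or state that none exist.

a=0, b=1, c=1, d=0

Check with a=0, b=1, c=1, d=0:
t1 = d ⊼ c = 0 ⊼ 1 = 1
t2 = t1 ⊕ a = 1 ⊕ 0 = 1
t3 = b ∧ t1 = 1 ∧ 1 = 1
t4 = t3 ∧ t2 = 1 ∧ 1 = 1
So t4 = 1 as required.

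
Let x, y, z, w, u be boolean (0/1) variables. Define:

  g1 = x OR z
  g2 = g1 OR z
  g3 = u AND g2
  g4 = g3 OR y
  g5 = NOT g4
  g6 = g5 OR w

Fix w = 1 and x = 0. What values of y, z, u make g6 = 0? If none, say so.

no solution exists

With w = 1 and x = 0 fixed, none of the 8 settings of y, z, u give g6 = 0.
For example, with y=1, z=0, u=1:
g1 = x OR z = 0 OR 0 = 0
g2 = g1 OR z = 0 OR 0 = 0
g3 = u AND g2 = 1 AND 0 = 0
g4 = g3 OR y = 0 OR 1 = 1
g5 = NOT g4 = NOT 1 = 0
g6 = g5 OR w = 0 OR 1 = 1
giving g6 = 1 ≠ 0.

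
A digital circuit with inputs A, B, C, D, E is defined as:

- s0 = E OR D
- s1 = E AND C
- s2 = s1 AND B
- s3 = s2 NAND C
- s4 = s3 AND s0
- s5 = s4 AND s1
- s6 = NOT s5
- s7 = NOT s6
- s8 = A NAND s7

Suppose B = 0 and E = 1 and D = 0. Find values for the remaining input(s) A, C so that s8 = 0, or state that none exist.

A=1, C=1

Check with B = 0 and E = 1 and D = 0 and A=1, C=1:
s0 = E OR D = 1 OR 0 = 1
s1 = E AND C = 1 AND 1 = 1
s2 = s1 AND B = 1 AND 0 = 0
s3 = s2 NAND C = 0 NAND 1 = 1
s4 = s3 AND s0 = 1 AND 1 = 1
s5 = s4 AND s1 = 1 AND 1 = 1
s6 = NOT s5 = NOT 1 = 0
s7 = NOT s6 = NOT 0 = 1
s8 = A NAND s7 = 1 NAND 1 = 0
So s8 = 0.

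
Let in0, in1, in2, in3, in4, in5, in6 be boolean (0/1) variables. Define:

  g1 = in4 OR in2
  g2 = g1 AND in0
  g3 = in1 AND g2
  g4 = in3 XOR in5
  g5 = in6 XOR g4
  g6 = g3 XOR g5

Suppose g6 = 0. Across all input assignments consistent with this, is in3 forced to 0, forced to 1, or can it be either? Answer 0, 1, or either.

Both values of in3 occur among assignments with g6 = 0:
  in3=0: in0=0, in1=0, in2=0, in3=0, in4=0, in5=0, in6=0
  in3=1: in0=0, in1=0, in2=0, in3=1, in4=0, in5=0, in6=1

either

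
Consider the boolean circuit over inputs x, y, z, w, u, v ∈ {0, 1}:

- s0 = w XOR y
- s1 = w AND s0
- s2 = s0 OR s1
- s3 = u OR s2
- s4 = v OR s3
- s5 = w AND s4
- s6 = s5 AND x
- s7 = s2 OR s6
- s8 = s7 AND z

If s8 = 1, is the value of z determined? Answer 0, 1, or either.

1

s8 = s7 AND z must be 1, so both s7 = 1 and z = 1.
s7 = s2 OR s6 must be 1, so at least one of s2, s6 is 1.
Every assignment with s8 = 1 has z = 1; there are 19 such assignment(s).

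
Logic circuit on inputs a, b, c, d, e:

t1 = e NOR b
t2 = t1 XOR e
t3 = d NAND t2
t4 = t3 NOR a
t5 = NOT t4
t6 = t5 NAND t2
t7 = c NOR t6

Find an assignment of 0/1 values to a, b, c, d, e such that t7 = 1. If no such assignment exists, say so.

a=1, b=1, c=0, d=0, e=1

t7 = c NOR t6 must be 1, so both c = 0 and t6 = 0.
Check with a=1, b=1, c=0, d=0, e=1:
t1 = e NOR b = 1 NOR 1 = 0
t2 = t1 XOR e = 0 XOR 1 = 1
t3 = d NAND t2 = 0 NAND 1 = 1
t4 = t3 NOR a = 1 NOR 1 = 0
t5 = NOT t4 = NOT 0 = 1
t6 = t5 NAND t2 = 1 NAND 1 = 0
t7 = c NOR t6 = 0 NOR 0 = 1
So t7 = 1 as required.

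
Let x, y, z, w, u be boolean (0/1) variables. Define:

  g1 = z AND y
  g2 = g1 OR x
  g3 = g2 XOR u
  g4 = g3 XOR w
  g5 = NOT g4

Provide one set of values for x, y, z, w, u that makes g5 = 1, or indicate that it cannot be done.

Check with x=0 y=0 z=0 w=0 u=0:
g1 = z AND y = 0 AND 0 = 0
g2 = g1 OR x = 0 OR 0 = 0
g3 = g2 XOR u = 0 XOR 0 = 0
g4 = g3 XOR w = 0 XOR 0 = 0
g5 = NOT g4 = NOT 0 = 1
So g5 = 1 as required.

x=0 y=0 z=0 w=0 u=0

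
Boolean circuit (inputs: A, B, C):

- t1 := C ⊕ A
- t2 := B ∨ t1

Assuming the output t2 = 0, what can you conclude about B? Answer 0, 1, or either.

t2 = B ∨ t1 must be 0, so both B = 0 and t1 = 0.
t1 = C ⊕ A must be 0, so C and A are equal.
Every assignment with t2 = 0 has B = 0; there are 2 such assignment(s).
  A=0, B=0, C=0
  A=1, B=0, C=1

0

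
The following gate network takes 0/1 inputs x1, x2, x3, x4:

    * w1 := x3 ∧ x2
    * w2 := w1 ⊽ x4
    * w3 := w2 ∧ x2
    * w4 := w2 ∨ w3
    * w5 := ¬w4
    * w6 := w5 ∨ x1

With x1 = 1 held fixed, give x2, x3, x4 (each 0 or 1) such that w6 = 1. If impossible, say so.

Check with x1 = 1 and x2=1, x3=1, x4=0:
w1 = x3 ∧ x2 = 1 ∧ 1 = 1
w2 = w1 ⊽ x4 = 1 ⊽ 0 = 0
w3 = w2 ∧ x2 = 0 ∧ 1 = 0
w4 = w2 ∨ w3 = 0 ∨ 0 = 0
w5 = ¬w4 = ¬0 = 1
w6 = w5 ∨ x1 = 1 ∨ 1 = 1
So w6 = 1.

x2=1 x3=1 x4=0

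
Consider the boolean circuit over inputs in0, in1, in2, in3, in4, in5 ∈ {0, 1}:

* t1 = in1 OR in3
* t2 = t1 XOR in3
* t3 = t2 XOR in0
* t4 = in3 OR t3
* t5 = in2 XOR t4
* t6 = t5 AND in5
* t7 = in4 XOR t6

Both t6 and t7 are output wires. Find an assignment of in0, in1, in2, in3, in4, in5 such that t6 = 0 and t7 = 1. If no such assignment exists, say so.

in0=1, in1=1, in2=0, in3=1, in4=1, in5=0

Check with in0=1, in1=1, in2=0, in3=1, in4=1, in5=0:
t1 = in1 OR in3 = 1 OR 1 = 1
t2 = t1 XOR in3 = 1 XOR 1 = 0
t3 = t2 XOR in0 = 0 XOR 1 = 1
t4 = in3 OR t3 = 1 OR 1 = 1
t5 = in2 XOR t4 = 0 XOR 1 = 1
t6 = t5 AND in5 = 1 AND 0 = 0
t7 = in4 XOR t6 = 1 XOR 0 = 1
So t6 = 0 and t7 = 1.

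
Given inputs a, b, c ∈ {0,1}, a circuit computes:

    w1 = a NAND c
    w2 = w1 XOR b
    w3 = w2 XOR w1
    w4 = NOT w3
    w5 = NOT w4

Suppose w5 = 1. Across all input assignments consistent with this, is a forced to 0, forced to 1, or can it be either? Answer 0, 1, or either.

either

Both values of a occur among assignments with w5 = 1:
  a=0: a=0, b=1, c=0
  a=1: a=1, b=1, c=0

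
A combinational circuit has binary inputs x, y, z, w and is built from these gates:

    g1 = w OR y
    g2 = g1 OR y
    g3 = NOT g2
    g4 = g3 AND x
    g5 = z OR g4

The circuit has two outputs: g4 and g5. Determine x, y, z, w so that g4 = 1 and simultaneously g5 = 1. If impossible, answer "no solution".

x=1 y=0 z=1 w=0

Check with x=1 y=0 z=1 w=0:
g1 = w OR y = 0 OR 0 = 0
g2 = g1 OR y = 0 OR 0 = 0
g3 = NOT g2 = NOT 0 = 1
g4 = g3 AND x = 1 AND 1 = 1
g5 = z OR g4 = 1 OR 1 = 1
So g4 = 1 and g5 = 1.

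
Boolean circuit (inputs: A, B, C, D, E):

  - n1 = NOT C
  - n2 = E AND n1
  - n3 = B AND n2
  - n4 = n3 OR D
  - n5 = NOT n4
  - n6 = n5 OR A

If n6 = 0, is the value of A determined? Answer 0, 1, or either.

n6 = n5 OR A must be 0, so both n5 = 0 and A = 0.
n5 = NOT n4 must be 0, so n4 = 1.
Every assignment with n6 = 0 has A = 0; there are 9 such assignment(s).

0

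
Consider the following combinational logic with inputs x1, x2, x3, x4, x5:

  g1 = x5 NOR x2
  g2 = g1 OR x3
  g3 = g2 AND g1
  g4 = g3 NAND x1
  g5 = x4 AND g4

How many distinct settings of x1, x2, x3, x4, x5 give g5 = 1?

g5 = x4 AND g4 must be 1, so both x4 = 1 and g4 = 1.
Enumerating the 32 input combinations, 14 give g5 = 1 and 18 give g5 = 0.

14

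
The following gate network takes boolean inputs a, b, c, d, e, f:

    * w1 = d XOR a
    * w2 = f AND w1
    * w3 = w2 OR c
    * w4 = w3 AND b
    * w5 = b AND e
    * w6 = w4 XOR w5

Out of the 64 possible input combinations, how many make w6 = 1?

w6 = w4 XOR w5 must be 1, so w4 and w5 differ.
Enumerating the 64 input combinations, 16 give w6 = 1 and 48 give w6 = 0.

16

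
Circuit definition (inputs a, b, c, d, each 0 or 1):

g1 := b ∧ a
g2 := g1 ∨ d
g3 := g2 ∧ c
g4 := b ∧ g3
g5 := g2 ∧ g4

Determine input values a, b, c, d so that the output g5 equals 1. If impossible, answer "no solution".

a=0, b=1, c=1, d=1

g5 = g2 ∧ g4 must be 1, so both g2 = 1 and g4 = 1.
g2 = g1 ∨ d must be 1, so at least one of g1, d is 1.
g4 = b ∧ g3 must be 1, so both b = 1 and g3 = 1.
Check with a=0, b=1, c=1, d=1:
g1 = b ∧ a = 1 ∧ 0 = 0
g2 = g1 ∨ d = 0 ∨ 1 = 1
g3 = g2 ∧ c = 1 ∧ 1 = 1
g4 = b ∧ g3 = 1 ∧ 1 = 1
g5 = g2 ∧ g4 = 1 ∧ 1 = 1
So g5 = 1 as required.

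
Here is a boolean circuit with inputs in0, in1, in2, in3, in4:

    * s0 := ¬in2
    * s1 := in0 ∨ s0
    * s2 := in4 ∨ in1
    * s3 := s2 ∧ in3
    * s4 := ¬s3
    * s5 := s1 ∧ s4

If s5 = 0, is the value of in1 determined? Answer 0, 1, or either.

Both values of in1 occur among assignments with s5 = 0:
  in1=0: in0=0, in1=0, in2=0, in3=1, in4=1
  in1=1: in0=0, in1=1, in2=0, in3=1, in4=0

either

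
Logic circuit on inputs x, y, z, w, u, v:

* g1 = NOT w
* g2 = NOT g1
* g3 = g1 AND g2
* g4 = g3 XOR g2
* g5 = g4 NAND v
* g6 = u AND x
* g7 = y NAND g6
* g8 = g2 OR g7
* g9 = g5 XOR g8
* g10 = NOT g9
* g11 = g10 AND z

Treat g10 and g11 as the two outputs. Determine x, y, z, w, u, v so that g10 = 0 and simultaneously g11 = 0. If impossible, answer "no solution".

Check with x=1, y=0, z=0, w=1, u=1, v=1:
g1 = NOT w = NOT 1 = 0
g2 = NOT g1 = NOT 0 = 1
g3 = g1 AND g2 = 0 AND 1 = 0
g4 = g3 XOR g2 = 0 XOR 1 = 1
g5 = g4 NAND v = 1 NAND 1 = 0
g6 = u AND x = 1 AND 1 = 1
g7 = y NAND g6 = 0 NAND 1 = 1
g8 = g2 OR g7 = 1 OR 1 = 1
g9 = g5 XOR g8 = 0 XOR 1 = 1
g10 = NOT g9 = NOT 1 = 0
g11 = g10 AND z = 0 AND 0 = 0
So g10 = 0 and g11 = 0.

x=1, y=0, z=0, w=1, u=1, v=1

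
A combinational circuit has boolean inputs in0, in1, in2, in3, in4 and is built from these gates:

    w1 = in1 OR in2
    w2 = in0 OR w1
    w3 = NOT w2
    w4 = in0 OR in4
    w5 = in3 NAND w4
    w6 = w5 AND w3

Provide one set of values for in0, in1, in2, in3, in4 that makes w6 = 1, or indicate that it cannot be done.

w6 = w5 AND w3 must be 1, so both w5 = 1 and w3 = 1.
Check with in0=0, in1=0, in2=0, in3=0, in4=1:
w1 = in1 OR in2 = 0 OR 0 = 0
w2 = in0 OR w1 = 0 OR 0 = 0
w3 = NOT w2 = NOT 0 = 1
w4 = in0 OR in4 = 0 OR 1 = 1
w5 = in3 NAND w4 = 0 NAND 1 = 1
w6 = w5 AND w3 = 1 AND 1 = 1
So w6 = 1 as required.

in0=0, in1=0, in2=0, in3=0, in4=1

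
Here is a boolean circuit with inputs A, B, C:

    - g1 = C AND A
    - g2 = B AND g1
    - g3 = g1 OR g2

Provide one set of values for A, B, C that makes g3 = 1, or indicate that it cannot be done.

A=1, B=1, C=1

Check with A=1, B=1, C=1:
g1 = C AND A = 1 AND 1 = 1
g2 = B AND g1 = 1 AND 1 = 1
g3 = g1 OR g2 = 1 OR 1 = 1
So g3 = 1 as required.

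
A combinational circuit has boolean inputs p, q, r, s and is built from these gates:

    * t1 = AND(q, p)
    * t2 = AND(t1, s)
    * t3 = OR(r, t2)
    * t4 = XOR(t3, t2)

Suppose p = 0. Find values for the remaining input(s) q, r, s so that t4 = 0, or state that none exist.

Check with p = 0 and q=0, r=0, s=1:
t1 = AND(q, p) = AND(0, 0) = 0
t2 = AND(t1, s) = AND(0, 1) = 0
t3 = OR(r, t2) = OR(0, 0) = 0
t4 = XOR(t3, t2) = XOR(0, 0) = 0
So t4 = 0.

q=0, r=0, s=1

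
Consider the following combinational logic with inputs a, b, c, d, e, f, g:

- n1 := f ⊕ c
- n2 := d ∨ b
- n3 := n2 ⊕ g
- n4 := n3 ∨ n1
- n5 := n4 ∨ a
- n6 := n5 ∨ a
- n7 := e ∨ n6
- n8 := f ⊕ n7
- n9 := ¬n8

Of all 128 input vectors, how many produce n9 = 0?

64

n9 = ¬n8 must be 0, so n8 = 1.
n8 = f ⊕ n7 must be 1, so f and n7 differ.
Enumerating the 128 input combinations, 64 give n9 = 0 and 64 give n9 = 1.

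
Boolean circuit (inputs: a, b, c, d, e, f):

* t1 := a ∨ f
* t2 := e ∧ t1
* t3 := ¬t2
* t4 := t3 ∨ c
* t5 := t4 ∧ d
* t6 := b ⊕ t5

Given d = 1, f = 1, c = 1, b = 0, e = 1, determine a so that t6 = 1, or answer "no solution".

a=1

t6 = b ⊕ t5 must be 1, so b and t5 differ.
Check with d = 1, f = 1, c = 1, b = 0, e = 1 and a=1:
t1 = a ∨ f = 1 ∨ 1 = 1
t2 = e ∧ t1 = 1 ∧ 1 = 1
t3 = ¬t2 = ¬1 = 0
t4 = t3 ∨ c = 0 ∨ 1 = 1
t5 = t4 ∧ d = 1 ∧ 1 = 1
t6 = b ⊕ t5 = 0 ⊕ 1 = 1
So t6 = 1.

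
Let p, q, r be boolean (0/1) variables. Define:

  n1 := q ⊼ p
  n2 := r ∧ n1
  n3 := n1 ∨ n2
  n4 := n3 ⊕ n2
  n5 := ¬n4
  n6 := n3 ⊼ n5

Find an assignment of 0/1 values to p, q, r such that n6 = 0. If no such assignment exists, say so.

n6 = n3 ⊼ n5 must be 0, so both n3 = 1 and n5 = 1.
n3 = n1 ∨ n2 must be 1, so at least one of n1, n2 is 1.
n5 = ¬n4 must be 1, so n4 = 0.
Check with p=0, q=1, r=1:
n1 = q ⊼ p = 1 ⊼ 0 = 1
n2 = r ∧ n1 = 1 ∧ 1 = 1
n3 = n1 ∨ n2 = 1 ∨ 1 = 1
n4 = n3 ⊕ n2 = 1 ⊕ 1 = 0
n5 = ¬n4 = ¬0 = 1
n6 = n3 ⊼ n5 = 1 ⊼ 1 = 0
So n6 = 0 as required.

p=0, q=1, r=1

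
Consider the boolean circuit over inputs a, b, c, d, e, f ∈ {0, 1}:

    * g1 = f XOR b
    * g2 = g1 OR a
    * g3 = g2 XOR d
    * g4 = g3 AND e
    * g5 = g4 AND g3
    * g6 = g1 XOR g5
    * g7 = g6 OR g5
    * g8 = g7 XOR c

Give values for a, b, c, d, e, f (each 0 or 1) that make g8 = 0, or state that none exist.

g8 = g7 XOR c must be 0, so g7 and c are equal.
Check with a=0, b=0, c=0, d=0, e=1, f=0:
g1 = f XOR b = 0 XOR 0 = 0
g2 = g1 OR a = 0 OR 0 = 0
g3 = g2 XOR d = 0 XOR 0 = 0
g4 = g3 AND e = 0 AND 1 = 0
g5 = g4 AND g3 = 0 AND 0 = 0
g6 = g1 XOR g5 = 0 XOR 0 = 0
g7 = g6 OR g5 = 0 OR 0 = 0
g8 = g7 XOR c = 0 XOR 0 = 0
So g8 = 0 as required.

a=0, b=0, c=0, d=0, e=1, f=0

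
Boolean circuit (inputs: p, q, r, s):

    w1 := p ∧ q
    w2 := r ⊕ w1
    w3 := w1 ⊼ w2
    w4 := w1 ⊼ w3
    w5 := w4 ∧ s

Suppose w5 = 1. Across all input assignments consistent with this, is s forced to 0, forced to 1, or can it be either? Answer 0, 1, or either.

w5 = w4 ∧ s must be 1, so both w4 = 1 and s = 1.
w4 = w1 ⊼ w3 must be 1, so at least one of w1, w3 is 0.
Every assignment with w5 = 1 has s = 1; there are 7 such assignment(s).

1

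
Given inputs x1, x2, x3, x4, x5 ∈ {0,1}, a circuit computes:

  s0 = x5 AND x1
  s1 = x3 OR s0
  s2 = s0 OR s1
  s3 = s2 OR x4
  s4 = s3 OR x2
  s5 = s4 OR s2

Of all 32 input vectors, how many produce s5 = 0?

3

s5 = s4 OR s2 must be 0, so both s4 = 0 and s2 = 0.
s4 = s3 OR x2 must be 0, so both s3 = 0 and x2 = 0.
Satisfying assignments:
  x1=0, x2=0, x3=0, x4=0, x5=0
  x1=0, x2=0, x3=0, x4=0, x5=1
  x1=1, x2=0, x3=0, x4=0, x5=0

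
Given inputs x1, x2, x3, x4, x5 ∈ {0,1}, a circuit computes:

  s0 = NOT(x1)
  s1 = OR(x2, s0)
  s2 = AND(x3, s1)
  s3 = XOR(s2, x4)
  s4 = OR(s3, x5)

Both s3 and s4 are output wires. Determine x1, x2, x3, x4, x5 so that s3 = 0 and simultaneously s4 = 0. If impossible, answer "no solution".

Check with x1=1 x2=0 x3=1 x4=0 x5=0:
s0 = NOT(x1) = NOT 1 = 0
s1 = OR(x2, s0) = OR(0, 0) = 0
s2 = AND(x3, s1) = AND(1, 0) = 0
s3 = XOR(s2, x4) = XOR(0, 0) = 0
s4 = OR(s3, x5) = OR(0, 0) = 0
So s3 = 0 and s4 = 0.

x1=1 x2=0 x3=1 x4=0 x5=0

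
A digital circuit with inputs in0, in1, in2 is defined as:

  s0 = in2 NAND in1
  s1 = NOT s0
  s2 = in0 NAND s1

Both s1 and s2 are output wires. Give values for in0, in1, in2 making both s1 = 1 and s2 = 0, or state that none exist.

in0=1, in1=1, in2=1

Check with in0=1, in1=1, in2=1:
s0 = in2 NAND in1 = 1 NAND 1 = 0
s1 = NOT s0 = NOT 0 = 1
s2 = in0 NAND s1 = 1 NAND 1 = 0
So s1 = 1 and s2 = 0.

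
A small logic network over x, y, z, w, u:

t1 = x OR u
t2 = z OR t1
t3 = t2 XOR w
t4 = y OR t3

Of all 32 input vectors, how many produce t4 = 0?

t4 = y OR t3 must be 0, so both y = 0 and t3 = 0.
t3 = t2 XOR w must be 0, so t2 and w are equal.
Enumerating the 32 input combinations, 8 give t4 = 0 and 24 give t4 = 1.

8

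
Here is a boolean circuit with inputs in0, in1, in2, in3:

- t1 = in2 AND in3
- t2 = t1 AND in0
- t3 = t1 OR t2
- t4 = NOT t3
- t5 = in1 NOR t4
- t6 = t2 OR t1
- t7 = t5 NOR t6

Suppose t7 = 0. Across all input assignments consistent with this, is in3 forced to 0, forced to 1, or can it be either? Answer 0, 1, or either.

1

t7 = t5 NOR t6 must be 0, so at least one of t5, t6 is 1.
Every assignment with t7 = 0 has in3 = 1; there are 4 such assignment(s).
  in0=0, in1=0, in2=1, in3=1
  in0=0, in1=1, in2=1, in3=1
  in0=1, in1=0, in2=1, in3=1
  in0=1, in1=1, in2=1, in3=1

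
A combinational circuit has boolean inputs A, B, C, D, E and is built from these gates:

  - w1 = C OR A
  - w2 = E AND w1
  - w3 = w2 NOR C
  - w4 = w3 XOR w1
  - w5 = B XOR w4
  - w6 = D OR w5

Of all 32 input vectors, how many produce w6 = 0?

w6 = D OR w5 must be 0, so both D = 0 and w5 = 0.
Enumerating the 32 input combinations, 8 give w6 = 0 and 24 give w6 = 1.

8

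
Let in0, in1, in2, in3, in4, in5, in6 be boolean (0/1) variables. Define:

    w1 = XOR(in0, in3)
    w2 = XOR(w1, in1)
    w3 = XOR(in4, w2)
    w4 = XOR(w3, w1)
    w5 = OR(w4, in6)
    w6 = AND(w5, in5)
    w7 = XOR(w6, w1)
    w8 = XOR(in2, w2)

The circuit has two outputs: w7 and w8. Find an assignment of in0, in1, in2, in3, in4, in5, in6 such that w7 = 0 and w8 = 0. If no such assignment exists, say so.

Check with in0=0, in1=0, in2=1, in3=1, in4=1, in5=1, in6=0:
w1 = XOR(in0, in3) = XOR(0, 1) = 1
w2 = XOR(w1, in1) = XOR(1, 0) = 1
w3 = XOR(in4, w2) = XOR(1, 1) = 0
w4 = XOR(w3, w1) = XOR(0, 1) = 1
w5 = OR(w4, in6) = OR(1, 0) = 1
w6 = AND(w5, in5) = AND(1, 1) = 1
w7 = XOR(w6, w1) = XOR(1, 1) = 0
w8 = XOR(in2, w2) = XOR(1, 1) = 0
So w7 = 0 and w8 = 0.

in0=0, in1=0, in2=1, in3=1, in4=1, in5=1, in6=0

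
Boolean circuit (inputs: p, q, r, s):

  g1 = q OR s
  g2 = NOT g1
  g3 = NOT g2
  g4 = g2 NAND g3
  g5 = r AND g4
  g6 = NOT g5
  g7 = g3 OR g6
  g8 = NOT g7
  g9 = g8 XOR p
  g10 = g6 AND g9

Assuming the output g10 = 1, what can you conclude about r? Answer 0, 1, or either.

g10 = g6 AND g9 must be 1, so both g6 = 1 and g9 = 1.
g6 = NOT g5 must be 1, so g5 = 0.
g9 = g8 XOR p must be 1, so g8 and p differ.
Every assignment with g10 = 1 has r = 0; there are 4 such assignment(s).
  p=1, q=0, r=0, s=0
  p=1, q=0, r=0, s=1
  p=1, q=1, r=0, s=0
  p=1, q=1, r=0, s=1

0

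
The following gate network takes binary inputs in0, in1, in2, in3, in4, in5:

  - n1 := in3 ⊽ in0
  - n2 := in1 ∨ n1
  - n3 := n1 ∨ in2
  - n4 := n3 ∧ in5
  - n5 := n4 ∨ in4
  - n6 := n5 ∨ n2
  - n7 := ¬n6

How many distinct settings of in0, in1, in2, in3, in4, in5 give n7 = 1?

n7 = ¬n6 must be 1, so n6 = 0.
n6 = n5 ∨ n2 must be 0, so both n5 = 0 and n2 = 0.
n5 = n4 ∨ in4 must be 0, so both n4 = 0 and in4 = 0.
Enumerating the 64 input combinations, 9 give n7 = 1 and 55 give n7 = 0.

9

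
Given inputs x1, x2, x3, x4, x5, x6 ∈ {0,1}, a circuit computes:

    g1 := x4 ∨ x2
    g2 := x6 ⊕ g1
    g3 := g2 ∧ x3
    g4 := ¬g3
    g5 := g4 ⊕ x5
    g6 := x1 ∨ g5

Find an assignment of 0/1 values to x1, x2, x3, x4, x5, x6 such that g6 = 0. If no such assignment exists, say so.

g6 = x1 ∨ g5 must be 0, so both x1 = 0 and g5 = 0.
g5 = g4 ⊕ x5 must be 0, so g4 and x5 are equal.
Check with x1=0, x2=0, x3=0, x4=0, x5=1, x6=1:
g1 = x4 ∨ x2 = 0 ∨ 0 = 0
g2 = x6 ⊕ g1 = 1 ⊕ 0 = 1
g3 = g2 ∧ x3 = 1 ∧ 0 = 0
g4 = ¬g3 = ¬0 = 1
g5 = g4 ⊕ x5 = 1 ⊕ 1 = 0
g6 = x1 ∨ g5 = 0 ∨ 0 = 0
So g6 = 0 as required.

x1=0, x2=0, x3=0, x4=0, x5=1, x6=1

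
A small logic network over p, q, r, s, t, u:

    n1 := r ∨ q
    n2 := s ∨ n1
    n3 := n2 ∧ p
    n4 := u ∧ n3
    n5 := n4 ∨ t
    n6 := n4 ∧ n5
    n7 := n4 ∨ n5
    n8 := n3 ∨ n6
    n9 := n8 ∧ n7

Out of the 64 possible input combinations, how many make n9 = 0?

n9 = n8 ∧ n7 must be 0, so at least one of n8, n7 is 0.
Enumerating the 64 input combinations, 43 give n9 = 0 and 21 give n9 = 1.

43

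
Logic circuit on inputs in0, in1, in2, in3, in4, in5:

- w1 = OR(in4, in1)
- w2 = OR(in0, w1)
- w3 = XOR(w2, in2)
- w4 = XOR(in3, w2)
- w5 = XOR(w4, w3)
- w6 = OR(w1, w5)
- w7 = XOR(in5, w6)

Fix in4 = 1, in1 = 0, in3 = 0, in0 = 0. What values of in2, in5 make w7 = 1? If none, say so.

in2=0, in5=0

w7 = XOR(in5, w6) must be 1, so in5 and w6 differ.
Check with in4 = 1, in1 = 0, in3 = 0, in0 = 0 and in2=0, in5=0:
w1 = OR(in4, in1) = OR(1, 0) = 1
w2 = OR(in0, w1) = OR(0, 1) = 1
w3 = XOR(w2, in2) = XOR(1, 0) = 1
w4 = XOR(in3, w2) = XOR(0, 1) = 1
w5 = XOR(w4, w3) = XOR(1, 1) = 0
w6 = OR(w1, w5) = OR(1, 0) = 1
w7 = XOR(in5, w6) = XOR(0, 1) = 1
So w7 = 1.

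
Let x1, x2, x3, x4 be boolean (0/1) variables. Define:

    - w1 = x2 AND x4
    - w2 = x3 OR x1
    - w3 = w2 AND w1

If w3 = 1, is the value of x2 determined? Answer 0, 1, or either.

w3 = w2 AND w1 must be 1, so both w2 = 1 and w1 = 1.
w2 = x3 OR x1 must be 1, so at least one of x3, x1 is 1.
Every assignment with w3 = 1 has x2 = 1; there are 3 such assignment(s).
  x1=0, x2=1, x3=1, x4=1
  x1=1, x2=1, x3=0, x4=1
  x1=1, x2=1, x3=1, x4=1

1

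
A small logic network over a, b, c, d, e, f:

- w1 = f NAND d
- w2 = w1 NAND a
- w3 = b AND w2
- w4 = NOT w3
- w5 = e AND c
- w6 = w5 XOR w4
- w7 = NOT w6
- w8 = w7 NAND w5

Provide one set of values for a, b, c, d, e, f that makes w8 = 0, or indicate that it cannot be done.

w8 = w7 NAND w5 must be 0, so both w7 = 1 and w5 = 1.
w7 = NOT w6 must be 1, so w6 = 0.
w5 = e AND c must be 1, so both e = 1 and c = 1.
Check with a=1, b=0, c=1, d=0, e=1, f=0:
w1 = f NAND d = 0 NAND 0 = 1
w2 = w1 NAND a = 1 NAND 1 = 0
w3 = b AND w2 = 0 AND 0 = 0
w4 = NOT w3 = NOT 0 = 1
w5 = e AND c = 1 AND 1 = 1
w6 = w5 XOR w4 = 1 XOR 1 = 0
w7 = NOT w6 = NOT 0 = 1
w8 = w7 NAND w5 = 1 NAND 1 = 0
So w8 = 0 as required.

a=1, b=0, c=1, d=0, e=1, f=0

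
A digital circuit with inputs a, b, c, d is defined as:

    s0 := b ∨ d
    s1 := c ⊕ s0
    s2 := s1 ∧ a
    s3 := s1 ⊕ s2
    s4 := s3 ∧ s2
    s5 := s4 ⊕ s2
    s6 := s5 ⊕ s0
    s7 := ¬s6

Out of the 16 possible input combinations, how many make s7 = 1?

s7 = ¬s6 must be 1, so s6 = 0.
s6 = s5 ⊕ s0 must be 0, so s5 and s0 are equal.
Satisfying assignments:
  a=0, b=0, c=0, d=0
  a=0, b=0, c=1, d=0
  a=1, b=0, c=0, d=0
  a=1, b=0, c=0, d=1
  a=1, b=1, c=0, d=0
  a=1, b=1, c=0, d=1

6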